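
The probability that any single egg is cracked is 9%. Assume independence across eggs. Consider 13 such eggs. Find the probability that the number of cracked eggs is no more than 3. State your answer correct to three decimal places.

0.976

X ~ Binomial(13, 0.09); P(X ≤ 3) = Σ C(13,k) p^k (1−p)^(13−k) over k:
  k=0: C(13,0)·0.09^0·0.91^13 = 0.29345
  k=1: C(13,1)·0.09^1·0.91^12 = 0.37730
  k=2: C(13,2)·0.09^2·0.91^11 = 0.22389
  k=3: C(13,3)·0.09^3·0.91^10 = 0.08119
Total = 0.97583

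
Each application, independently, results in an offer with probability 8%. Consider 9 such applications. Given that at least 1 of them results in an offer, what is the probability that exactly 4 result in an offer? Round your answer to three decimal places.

0.006

X ~ Binomial(9, 0.08). Want P(X=4 | X≥1) = P(X=4) / P(X≥1).
P(X=4) = C(9,4)·0.08^4·0.92^5 = 0.00340
P(X≥1) = 1 − 0.47216 = 0.52784
Ratio = 0.00340 / 0.52784 = 0.00644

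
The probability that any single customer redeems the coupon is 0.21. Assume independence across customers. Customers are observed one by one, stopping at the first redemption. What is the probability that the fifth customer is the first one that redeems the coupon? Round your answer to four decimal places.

0.0818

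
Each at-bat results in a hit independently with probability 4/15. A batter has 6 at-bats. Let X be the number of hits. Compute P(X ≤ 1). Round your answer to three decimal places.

0.495

X ~ Binomial(6, 0.266667); P(X ≤ 1) = Σ C(6,k) p^k (1−p)^(6−k) over k:
  k=0: C(6,0)·0.266667^0·0.733333^6 = 0.15553
  k=1: C(6,1)·0.266667^1·0.733333^5 = 0.33933
Total = 0.49486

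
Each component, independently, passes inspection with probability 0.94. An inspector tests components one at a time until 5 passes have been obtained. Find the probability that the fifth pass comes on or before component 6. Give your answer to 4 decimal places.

0.9541

Finishing within 6 components ⇔ at least 5 successes in the first 6. With X ~ Binomial(6, 0.94), P(Y ≤ 6) = 1 − P(X ≤ 4).
  k=0: C(6,0)·0.94^0·0.06^6 = 0.000000
  k=1: C(6,1)·0.94^1·0.06^5 = 0.000004
  k=2: C(6,2)·0.94^2·0.06^4 = 0.000172
  k=3: C(6,3)·0.94^3·0.06^3 = 0.003588
  k=4: C(6,4)·0.94^4·0.06^2 = 0.042160
1 − 0.045925 = 0.954075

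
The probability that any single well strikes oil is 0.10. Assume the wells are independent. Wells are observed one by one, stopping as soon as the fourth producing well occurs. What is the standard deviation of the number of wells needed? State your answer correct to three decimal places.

18.974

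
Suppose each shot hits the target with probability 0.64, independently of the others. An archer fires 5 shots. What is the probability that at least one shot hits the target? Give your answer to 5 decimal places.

0.99395

P(at least one) = 1 − P(none) = 1 − (1 − 0.64)^5
= 1 − 0.0060466 = 0.9939534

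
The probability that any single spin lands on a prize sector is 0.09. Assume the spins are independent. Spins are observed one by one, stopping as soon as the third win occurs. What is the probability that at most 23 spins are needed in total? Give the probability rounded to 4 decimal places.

Finishing within 23 spins ⇔ at least 3 successes in the first 23. With X ~ Binomial(23, 0.09), P(Y ≤ 23) = 1 − P(X ≤ 2).
  k=0: C(23,0)·0.09^0·0.91^23 = 0.114275
  k=1: C(23,1)·0.09^1·0.91^22 = 0.259945
  k=2: C(23,2)·0.09^2·0.91^21 = 0.282797
1 − 0.657017 = 0.342983

0.3430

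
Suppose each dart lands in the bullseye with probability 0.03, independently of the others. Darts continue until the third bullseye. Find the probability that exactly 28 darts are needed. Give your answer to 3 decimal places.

Y = trial on which the third success occurs; negative binomial, r=3, p=0.03.
P(Y=28) = C(27,2) · p^3 · (1−p)^25
= 351 · 2.7e-05 · 0.46697 = 0.00443

0.004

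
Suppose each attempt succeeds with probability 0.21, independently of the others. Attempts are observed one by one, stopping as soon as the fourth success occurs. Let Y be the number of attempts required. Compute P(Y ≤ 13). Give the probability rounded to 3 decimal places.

Finishing within 13 attempts ⇔ at least 4 successes in the first 13. With X ~ Binomial(13, 0.21), P(Y ≤ 13) = 1 − P(X ≤ 3).
  k=0: C(13,0)·0.21^0·0.79^13 = 0.04668
  k=1: C(13,1)·0.21^1·0.79^12 = 0.16132
  k=2: C(13,2)·0.21^2·0.79^11 = 0.25729
  k=3: C(13,3)·0.21^3·0.79^10 = 0.25078
1 − 0.71608 = 0.28392

0.284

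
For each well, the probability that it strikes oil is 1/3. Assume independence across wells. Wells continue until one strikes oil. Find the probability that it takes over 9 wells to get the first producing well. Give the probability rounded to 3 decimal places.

0.026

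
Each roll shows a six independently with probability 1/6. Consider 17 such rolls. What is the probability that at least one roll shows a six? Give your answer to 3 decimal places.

0.955

P(at least one) = 1 − P(none) = 1 − (1 − 0.166667)^17
= 1 − 0.04507 = 0.95493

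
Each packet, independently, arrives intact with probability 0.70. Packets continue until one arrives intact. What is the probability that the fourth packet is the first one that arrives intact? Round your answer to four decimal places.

Geometric (trials to first success), p = 0.70.
P(Y = 4) = (1−p)^3 · p = 0.027 · 0.70 = 0.018900

0.0189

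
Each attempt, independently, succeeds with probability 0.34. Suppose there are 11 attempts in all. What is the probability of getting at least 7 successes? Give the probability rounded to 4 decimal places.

0.0430

X ~ Binomial(11, 0.34); P(X ≥ 7) = Σ C(11,k) p^k (1−p)^(11−k) over k:
  k=7: C(11,7)·0.34^7·0.66^4 = 0.032888
  k=8: C(11,8)·0.34^8·0.66^3 = 0.008471
  k=9: C(11,9)·0.34^9·0.66^2 = 0.001455
  k=10: C(11,10)·0.34^10·0.66^1 = 0.000150
  k=11: C(11,11)·0.34^11·0.66^0 = 0.000007
Total = 0.042971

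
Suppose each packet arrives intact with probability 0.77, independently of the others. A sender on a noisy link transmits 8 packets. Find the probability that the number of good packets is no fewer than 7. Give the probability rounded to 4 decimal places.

0.4189

X ~ Binomial(8, 0.77); P(X ≥ 7) = Σ C(8,k) p^k (1−p)^(8−k) over k:
  k=7: C(8,7)·0.77^7·0.23^1 = 0.295293
  k=8: C(8,8)·0.77^8·0.23^0 = 0.123574
Total = 0.418866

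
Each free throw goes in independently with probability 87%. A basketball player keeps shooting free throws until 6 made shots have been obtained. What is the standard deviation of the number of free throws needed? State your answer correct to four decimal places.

Y = total free throws until the sixth success; negative binomial with r=6, p=0.87.
SD(Y) = √[r(1−p)/p²] = √(1.030519) = 1.015145

1.0151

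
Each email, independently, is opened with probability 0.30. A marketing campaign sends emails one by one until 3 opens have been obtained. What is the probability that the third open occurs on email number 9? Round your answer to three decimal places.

0.089

Y = trial on which the third success occurs; negative binomial, r=3, p=0.30.
P(Y=9) = C(8,2) · p^3 · (1−p)^6
= 28 · 0.027 · 0.11765 = 0.08894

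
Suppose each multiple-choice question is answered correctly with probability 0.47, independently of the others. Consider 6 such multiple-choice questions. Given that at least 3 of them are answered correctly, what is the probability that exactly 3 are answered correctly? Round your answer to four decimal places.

0.5166

X ~ Binomial(6, 0.47). Want P(X=3 | X≥3) = P(X=3) / P(X≥3).
P(X=3) = C(6,3)·0.47^3·0.53^3 = 0.309137
P(X≥3) = 1 − 0.022164 − 0.117931 − 0.261451 = 0.598453
Ratio = 0.309137 / 0.598453 = 0.516560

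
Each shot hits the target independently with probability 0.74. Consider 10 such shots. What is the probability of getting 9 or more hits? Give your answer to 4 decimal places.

X ~ Binomial(10, 0.74); P(X ≥ 9) = Σ C(10,k) p^k (1−p)^(10−k) over k:
  k=9: C(10,9)·0.74^9·0.26^1 = 0.173005
  k=10: C(10,10)·0.74^10·0.26^0 = 0.049240
Total = 0.222245

0.2222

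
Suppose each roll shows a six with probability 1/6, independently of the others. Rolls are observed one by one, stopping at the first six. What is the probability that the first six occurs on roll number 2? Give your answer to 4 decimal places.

Geometric (trials to first success), p = 0.166667.
P(Y = 2) = (1−p)^1 · p = 0.83333 · 0.166667 = 0.138889

0.1389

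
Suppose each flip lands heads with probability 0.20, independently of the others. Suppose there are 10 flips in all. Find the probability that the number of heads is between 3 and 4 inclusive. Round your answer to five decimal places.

0.28941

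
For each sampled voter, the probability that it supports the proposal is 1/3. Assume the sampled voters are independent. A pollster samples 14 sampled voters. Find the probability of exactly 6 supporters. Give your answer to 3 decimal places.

X ~ Binomial(n=14, p=0.333333).
P(X=6) = C(14,6) · p^6 · (1−p)^8
= 3003 · 0.0013717 · 0.039018 = 0.16073

0.161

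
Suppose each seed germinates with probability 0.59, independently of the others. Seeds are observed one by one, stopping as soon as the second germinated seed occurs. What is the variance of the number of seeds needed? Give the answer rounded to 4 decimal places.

2.3556

Y = total seeds until the second success; negative binomial with r=2, p=0.59.
Var(Y) = r(1−p)/p² = 2·0.41 / 0.59² = 2.355645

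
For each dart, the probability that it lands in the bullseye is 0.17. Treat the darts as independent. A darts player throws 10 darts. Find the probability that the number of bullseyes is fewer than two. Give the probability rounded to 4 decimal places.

X ~ Binomial(10, 0.17); P(X ≤ 1) = Σ C(10,k) p^k (1−p)^(10−k) over k:
  k=0: C(10,0)·0.17^0·0.83^10 = 0.155160
  k=1: C(10,1)·0.17^1·0.83^9 = 0.317798
Total = 0.472959

0.4730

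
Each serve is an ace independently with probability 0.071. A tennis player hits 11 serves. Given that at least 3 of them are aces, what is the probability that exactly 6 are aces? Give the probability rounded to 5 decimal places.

X ~ Binomial(11, 0.071). Want P(X=6 | X≥3) = P(X=6) / P(X≥3).
P(X=6) = C(11,6)·0.071^6·0.929^5 = 0.0000410
P(X≥3) = 1 − 0.4448083 − 0.3739454 − 0.1428962 = 0.0383501
Ratio = 0.0000410 / 0.0383501 = 0.0010678

0.00107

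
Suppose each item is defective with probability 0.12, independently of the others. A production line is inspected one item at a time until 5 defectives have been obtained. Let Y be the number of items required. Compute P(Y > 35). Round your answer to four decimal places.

Needing more than 35 items ⇔ fewer than 5 successes in the first 35. With X ~ Binomial(35, 0.12), P(Y > 35) = P(X ≤ 4).
  k=0: C(35,0)·0.12^0·0.88^35 = 0.011400
  k=1: C(35,1)·0.12^1·0.88^34 = 0.054408
  k=2: C(35,2)·0.12^2·0.88^33 = 0.126127
  k=3: C(35,3)·0.12^3·0.88^32 = 0.189190
  k=4: C(35,4)·0.12^4·0.88^31 = 0.206389
P(X ≤ 4) = 0.587514

0.5875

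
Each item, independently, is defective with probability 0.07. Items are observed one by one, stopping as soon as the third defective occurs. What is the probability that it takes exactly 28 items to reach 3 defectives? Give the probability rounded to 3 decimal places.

0.020

Y = trial on which the third success occurs; negative binomial, r=3, p=0.07.
P(Y=28) = C(27,2) · p^3 · (1−p)^25
= 351 · 0.000343 · 0.16296 = 0.01962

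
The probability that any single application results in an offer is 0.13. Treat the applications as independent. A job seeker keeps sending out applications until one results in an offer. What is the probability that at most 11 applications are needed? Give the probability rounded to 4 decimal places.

0.7839

Y = number of applications to the first success; geometric, p = 0.13.
P(Y ≤ 11) = 1 − (1−p)^11 = 1 − 0.216128 = 0.783872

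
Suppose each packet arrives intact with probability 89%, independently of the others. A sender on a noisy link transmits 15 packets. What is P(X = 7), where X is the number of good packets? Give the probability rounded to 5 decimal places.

X ~ Binomial(n=15, p=0.89).
P(X=7) = C(15,7) · p^7 · (1−p)^8
= 6435 · 0.44231 · 2.1436e-08 = 0.0000610

0.00006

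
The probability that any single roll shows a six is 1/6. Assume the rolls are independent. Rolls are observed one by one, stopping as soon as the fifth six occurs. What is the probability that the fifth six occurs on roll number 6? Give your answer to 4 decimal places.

Y = trial on which the fifth success occurs; negative binomial, r=5, p=0.166667.
P(Y=6) = C(5,4) · p^5 · (1−p)^1
= 5 · 0.0001286 · 0.83333 = 0.000536

0.0005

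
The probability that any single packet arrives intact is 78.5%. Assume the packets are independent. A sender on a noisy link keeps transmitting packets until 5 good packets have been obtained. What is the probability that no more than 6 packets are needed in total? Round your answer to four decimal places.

Finishing within 6 packets ⇔ at least 5 successes in the first 6. With X ~ Binomial(6, 0.785), P(Y ≤ 6) = 1 − P(X ≤ 4).
  k=0: C(6,0)·0.785^0·0.215^6 = 0.000099
  k=1: C(6,1)·0.785^1·0.215^5 = 0.002164
  k=2: C(6,2)·0.785^2·0.215^4 = 0.019751
  k=3: C(6,3)·0.785^3·0.215^3 = 0.096151
  k=4: C(6,4)·0.785^4·0.215^2 = 0.263298
1 − 0.381462 = 0.618538

0.6185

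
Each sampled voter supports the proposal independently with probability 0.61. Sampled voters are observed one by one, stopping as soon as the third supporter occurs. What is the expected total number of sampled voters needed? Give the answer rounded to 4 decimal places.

Y = total sampled voters until the third success; negative binomial with r=3, p=0.61.
E[Y] = r / p = 3 / 0.61 = 4.918033

4.9180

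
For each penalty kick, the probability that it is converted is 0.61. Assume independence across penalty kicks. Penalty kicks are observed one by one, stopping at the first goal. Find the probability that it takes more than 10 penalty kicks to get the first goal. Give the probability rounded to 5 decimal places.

0.00008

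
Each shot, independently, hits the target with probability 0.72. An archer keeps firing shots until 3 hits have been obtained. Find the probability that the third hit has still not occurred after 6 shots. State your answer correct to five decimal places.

0.05571

Needing more than 6 shots ⇔ fewer than 3 successes in the first 6. With X ~ Binomial(6, 0.72), P(Y > 6) = P(X ≤ 2).
  k=0: C(6,0)·0.72^0·0.28^6 = 0.0004819
  k=1: C(6,1)·0.72^1·0.28^5 = 0.0074349
  k=2: C(6,2)·0.72^2·0.28^4 = 0.0477957
P(X ≤ 2) = 0.0557124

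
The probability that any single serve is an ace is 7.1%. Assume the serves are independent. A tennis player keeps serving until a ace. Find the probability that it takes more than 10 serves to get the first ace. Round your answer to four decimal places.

Y = number of serves to the first success; geometric, p = 0.071.
P(Y > 10) = P(first 10 all fail) = (1−p)^10 = 0.478803

0.4788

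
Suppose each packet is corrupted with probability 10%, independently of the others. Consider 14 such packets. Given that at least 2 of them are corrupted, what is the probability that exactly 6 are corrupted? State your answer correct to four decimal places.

0.0031

X ~ Binomial(14, 0.10). Want P(X=6 | X≥2) = P(X=6) / P(X≥2).
P(X=6) = C(14,6)·0.10^6·0.90^8 = 0.001293
P(X≥2) = 1 − 0.228768 − 0.355861 = 0.415371
Ratio = 0.001293 / 0.415371 = 0.003112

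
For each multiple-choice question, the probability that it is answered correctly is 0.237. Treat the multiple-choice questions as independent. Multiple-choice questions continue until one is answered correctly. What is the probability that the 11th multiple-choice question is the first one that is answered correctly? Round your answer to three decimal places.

Geometric (trials to first success), p = 0.237.
P(Y = 11) = (1−p)^10 · p = 0.066872 · 0.237 = 0.01585

0.016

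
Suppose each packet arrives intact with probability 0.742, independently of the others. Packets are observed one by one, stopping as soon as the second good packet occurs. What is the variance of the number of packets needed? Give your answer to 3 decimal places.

Y = total packets until the second success; negative binomial with r=2, p=0.742.
Var(Y) = r(1−p)/p² = 2·0.258 / 0.742² = 0.93722

0.937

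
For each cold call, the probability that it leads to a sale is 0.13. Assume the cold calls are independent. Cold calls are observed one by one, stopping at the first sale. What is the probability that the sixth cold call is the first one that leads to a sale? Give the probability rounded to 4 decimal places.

Geometric (trials to first success), p = 0.13.
P(Y = 6) = (1−p)^5 · p = 0.49842 · 0.13 = 0.064795

0.0648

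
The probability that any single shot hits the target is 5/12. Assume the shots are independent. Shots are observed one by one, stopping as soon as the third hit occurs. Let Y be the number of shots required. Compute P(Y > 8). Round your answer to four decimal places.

0.2815

Needing more than 8 shots ⇔ fewer than 3 successes in the first 8. With X ~ Binomial(8, 0.416667), P(Y > 8) = P(X ≤ 2).
  k=0: C(8,0)·0.416667^0·0.583333^8 = 0.013407
  k=1: C(8,1)·0.416667^1·0.583333^7 = 0.076612
  k=2: C(8,2)·0.416667^2·0.583333^6 = 0.191530
P(X ≤ 2) = 0.281549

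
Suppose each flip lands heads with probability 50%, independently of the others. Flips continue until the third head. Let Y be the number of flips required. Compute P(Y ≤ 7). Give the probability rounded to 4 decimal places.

0.7734

Finishing within 7 flips ⇔ at least 3 successes in the first 7. With X ~ Binomial(7, 0.50), P(Y ≤ 7) = 1 − P(X ≤ 2).
  k=0: C(7,0)·0.50^0·0.50^7 = 0.007812
  k=1: C(7,1)·0.50^1·0.50^6 = 0.054688
  k=2: C(7,2)·0.50^2·0.50^5 = 0.164062
1 − 0.226562 = 0.773438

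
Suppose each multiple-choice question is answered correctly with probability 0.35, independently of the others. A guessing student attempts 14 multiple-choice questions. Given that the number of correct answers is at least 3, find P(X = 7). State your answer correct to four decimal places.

X ~ Binomial(14, 0.35). Want P(X=7 | X≥3) = P(X=7) / P(X≥3).
P(X=7) = C(14,7)·0.35^7·0.65^7 = 0.108247
P(X≥3) = 1 − 0.002403 − 0.018116 − 0.063407 = 0.916073
Ratio = 0.108247 / 0.916073 = 0.118164

0.1182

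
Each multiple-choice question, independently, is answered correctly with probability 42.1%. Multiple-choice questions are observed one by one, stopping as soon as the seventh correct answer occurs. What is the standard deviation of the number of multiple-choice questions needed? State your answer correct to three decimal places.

Y = total multiple-choice questions until the seventh success; negative binomial with r=7, p=0.421.
SD(Y) = √[r(1−p)/p²] = √(22.86717) = 4.78196

4.782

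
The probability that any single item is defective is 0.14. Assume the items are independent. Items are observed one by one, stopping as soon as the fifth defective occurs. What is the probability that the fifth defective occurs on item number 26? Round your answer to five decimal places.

Y = trial on which the fifth success occurs; negative binomial, r=5, p=0.14.
P(Y=26) = C(25,4) · p^5 · (1−p)^21
= 12650 · 5.3782e-05 · 0.042118 = 0.0286549

0.02865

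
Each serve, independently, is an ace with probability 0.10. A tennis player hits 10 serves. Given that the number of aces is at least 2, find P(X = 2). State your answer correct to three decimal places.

X ~ Binomial(10, 0.10). Want P(X=2 | X≥2) = P(X=2) / P(X≥2).
P(X=2) = C(10,2)·0.10^2·0.90^8 = 0.19371
P(X≥2) = 1 − 0.34868 − 0.38742 = 0.26390
Ratio = 0.19371 / 0.26390 = 0.73403

0.734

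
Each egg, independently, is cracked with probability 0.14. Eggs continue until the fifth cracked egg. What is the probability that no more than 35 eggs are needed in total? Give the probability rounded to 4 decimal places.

Finishing within 35 eggs ⇔ at least 5 successes in the first 35. With X ~ Binomial(35, 0.14), P(Y ≤ 35) = 1 − P(X ≤ 4).
  k=0: C(35,0)·0.14^0·0.86^35 = 0.005099
  k=1: C(35,1)·0.14^1·0.86^34 = 0.029050
  k=2: C(35,2)·0.14^2·0.86^33 = 0.080394
  k=3: C(35,3)·0.14^3·0.86^32 = 0.143961
  k=4: C(35,4)·0.14^4·0.86^31 = 0.187484
1 − 0.445987 = 0.554013

0.5540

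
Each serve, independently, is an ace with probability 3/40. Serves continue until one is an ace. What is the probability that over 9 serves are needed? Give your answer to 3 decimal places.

0.496

Y = number of serves to the first success; geometric, p = 0.075.
P(Y > 9) = P(first 9 all fail) = (1−p)^9 = 0.49576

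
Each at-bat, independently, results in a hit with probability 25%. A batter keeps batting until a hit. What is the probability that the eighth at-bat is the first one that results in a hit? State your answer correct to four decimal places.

Geometric (trials to first success), p = 0.25.
P(Y = 8) = (1−p)^7 · p = 0.13348 · 0.25 = 0.033371

0.0334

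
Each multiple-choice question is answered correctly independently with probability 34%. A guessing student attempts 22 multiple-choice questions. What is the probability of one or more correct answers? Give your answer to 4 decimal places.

0.9999

P(at least one) = 1 − P(none) = 1 − (1 − 0.34)^22
= 1 − 0.000107 = 0.999893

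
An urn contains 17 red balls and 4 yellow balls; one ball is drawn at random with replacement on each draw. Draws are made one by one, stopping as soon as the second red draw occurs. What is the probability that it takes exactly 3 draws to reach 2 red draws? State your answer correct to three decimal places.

0.250

Y = trial on which the second success occurs; negative binomial, r=2, p=0.809524.
P(Y=3) = C(2,1) · p^2 · (1−p)^1
= 2 · 0.65533 · 0.19048 = 0.24965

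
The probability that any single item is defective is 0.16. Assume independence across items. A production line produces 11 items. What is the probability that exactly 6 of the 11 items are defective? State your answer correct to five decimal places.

0.00324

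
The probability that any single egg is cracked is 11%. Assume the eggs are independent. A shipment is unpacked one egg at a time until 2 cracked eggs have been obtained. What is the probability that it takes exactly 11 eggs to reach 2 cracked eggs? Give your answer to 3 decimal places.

0.042

Y = trial on which the second success occurs; negative binomial, r=2, p=0.11.
P(Y=11) = C(10,1) · p^2 · (1−p)^9
= 10 · 0.0121 · 0.35036 = 0.04239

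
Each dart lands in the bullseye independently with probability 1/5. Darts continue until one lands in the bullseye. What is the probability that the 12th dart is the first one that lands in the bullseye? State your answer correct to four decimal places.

Geometric (trials to first success), p = 0.20.
P(Y = 12) = (1−p)^11 · p = 0.085899 · 0.20 = 0.017180

0.0172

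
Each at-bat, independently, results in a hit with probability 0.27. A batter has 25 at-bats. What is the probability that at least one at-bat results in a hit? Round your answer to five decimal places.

0.99962

P(at least one) = 1 − P(none) = 1 − (1 − 0.27)^25
= 1 − 0.0003829 = 0.9996171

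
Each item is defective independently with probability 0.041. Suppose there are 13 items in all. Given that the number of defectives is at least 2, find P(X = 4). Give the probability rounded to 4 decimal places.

X ~ Binomial(13, 0.041). Want P(X=4 | X≥2) = P(X=4) / P(X≥2).
P(X=4) = C(13,4)·0.041^4·0.959^9 = 0.001386
P(X≥2) = 1 − 0.580286 − 0.322515 = 0.097199
Ratio = 0.001386 / 0.097199 = 0.014261

0.0143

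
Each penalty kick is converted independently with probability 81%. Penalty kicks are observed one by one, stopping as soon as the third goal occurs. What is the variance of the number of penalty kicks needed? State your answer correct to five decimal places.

0.86877

Y = total penalty kicks until the third success; negative binomial with r=3, p=0.81.
Var(Y) = r(1−p)/p² = 3·0.19 / 0.81² = 0.8687700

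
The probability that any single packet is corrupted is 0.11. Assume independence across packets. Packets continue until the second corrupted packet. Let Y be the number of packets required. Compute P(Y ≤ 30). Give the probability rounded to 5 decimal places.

0.85727

Finishing within 30 packets ⇔ at least 2 successes in the first 30. With X ~ Binomial(30, 0.11), P(Y ≤ 30) = 1 − P(X ≤ 1).
  k=0: C(30,0)·0.11^0·0.89^30 = 0.0303180
  k=1: C(30,1)·0.11^1·0.89^29 = 0.1124150
1 − 0.1427329 = 0.8572671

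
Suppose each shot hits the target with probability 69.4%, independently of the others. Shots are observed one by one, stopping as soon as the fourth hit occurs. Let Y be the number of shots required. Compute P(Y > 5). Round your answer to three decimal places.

Needing more than 5 shots ⇔ fewer than 4 successes in the first 5. With X ~ Binomial(5, 0.694), P(Y > 5) = P(X ≤ 3).
  k=0: C(5,0)·0.694^0·0.306^5 = 0.00268
  k=1: C(5,1)·0.694^1·0.306^4 = 0.03042
  k=2: C(5,2)·0.694^2·0.306^3 = 0.13800
  k=3: C(5,3)·0.694^3·0.306^2 = 0.31298
P(X ≤ 3) = 0.48409

0.484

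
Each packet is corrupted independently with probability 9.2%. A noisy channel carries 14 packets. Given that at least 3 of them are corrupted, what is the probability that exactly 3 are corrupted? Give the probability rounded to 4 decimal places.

X ~ Binomial(14, 0.092). Want P(X=3 | X≥3) = P(X=3) / P(X≥3).
P(X=3) = C(14,3)·0.092^3·0.908^11 = 0.098041
P(X≥3) = 1 − 0.258942 − 0.367309 − 0.241906 = 0.131843
Ratio = 0.098041 / 0.131843 = 0.743623

0.7436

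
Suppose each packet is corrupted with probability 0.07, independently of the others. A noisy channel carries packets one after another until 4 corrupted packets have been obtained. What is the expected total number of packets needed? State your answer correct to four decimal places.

Y = total packets until the fourth success; negative binomial with r=4, p=0.07.
E[Y] = r / p = 4 / 0.07 = 57.142857

57.1429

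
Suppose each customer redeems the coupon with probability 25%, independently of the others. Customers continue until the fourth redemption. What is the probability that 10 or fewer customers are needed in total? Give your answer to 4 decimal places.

Finishing within 10 customers ⇔ at least 4 successes in the first 10. With X ~ Binomial(10, 0.25), P(Y ≤ 10) = 1 − P(X ≤ 3).
  k=0: C(10,0)·0.25^0·0.75^10 = 0.056314
  k=1: C(10,1)·0.25^1·0.75^9 = 0.187712
  k=2: C(10,2)·0.25^2·0.75^8 = 0.281568
  k=3: C(10,3)·0.25^3·0.75^7 = 0.250282
1 − 0.775875 = 0.224125

0.2241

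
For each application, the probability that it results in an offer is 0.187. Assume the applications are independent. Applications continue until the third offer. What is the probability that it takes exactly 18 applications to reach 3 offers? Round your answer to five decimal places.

Y = trial on which the third success occurs; negative binomial, r=3, p=0.187.
P(Y=18) = C(17,2) · p^3 · (1−p)^15
= 136 · 0.0065392 · 0.044808 = 0.0398494

0.03985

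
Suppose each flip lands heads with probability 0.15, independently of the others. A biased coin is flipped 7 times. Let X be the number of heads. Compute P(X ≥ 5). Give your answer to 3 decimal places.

0.001

X ~ Binomial(7, 0.15); P(X ≥ 5) = Σ C(7,k) p^k (1−p)^(7−k) over k:
  k=5: C(7,5)·0.15^5·0.85^2 = 0.00115
  k=6: C(7,6)·0.15^6·0.85^1 = 0.00007
  k=7: C(7,7)·0.15^7·0.85^0 = 0.00000
Total = 0.00122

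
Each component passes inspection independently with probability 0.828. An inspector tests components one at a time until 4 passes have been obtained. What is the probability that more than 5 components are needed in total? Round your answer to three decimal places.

0.207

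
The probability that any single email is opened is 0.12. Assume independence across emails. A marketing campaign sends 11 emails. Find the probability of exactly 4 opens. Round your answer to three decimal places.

X ~ Binomial(n=11, p=0.12).
P(X=4) = C(11,4) · p^4 · (1−p)^7
= 330 · 0.00020736 · 0.40868 = 0.02797

0.028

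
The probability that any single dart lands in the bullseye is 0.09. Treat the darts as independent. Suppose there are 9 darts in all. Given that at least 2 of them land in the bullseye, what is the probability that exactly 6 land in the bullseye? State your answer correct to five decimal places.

X ~ Binomial(9, 0.09). Want P(X=6 | X≥2) = P(X=6) / P(X≥2).
P(X=6) = C(9,6)·0.09^6·0.91^3 = 0.0000336
P(X≥2) = 1 − 0.4279298 − 0.3809045 = 0.1911657
Ratio = 0.0000336 / 0.1911657 = 0.0001760

0.00018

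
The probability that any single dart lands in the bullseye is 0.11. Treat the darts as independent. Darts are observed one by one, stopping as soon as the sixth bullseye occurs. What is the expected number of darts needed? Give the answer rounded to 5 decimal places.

Y = total darts until the sixth success; negative binomial with r=6, p=0.11.
E[Y] = r / p = 6 / 0.11 = 54.5454545

54.54545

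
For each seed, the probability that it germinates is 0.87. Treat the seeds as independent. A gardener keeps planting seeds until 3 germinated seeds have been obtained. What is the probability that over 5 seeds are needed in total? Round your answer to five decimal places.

Needing more than 5 seeds ⇔ fewer than 3 successes in the first 5. With X ~ Binomial(5, 0.87), P(Y > 5) = P(X ≤ 2).
  k=0: C(5,0)·0.87^0·0.13^5 = 0.0000371
  k=1: C(5,1)·0.87^1·0.13^4 = 0.0012424
  k=2: C(5,2)·0.87^2·0.13^3 = 0.0166291
P(X ≤ 2) = 0.0179086

0.01791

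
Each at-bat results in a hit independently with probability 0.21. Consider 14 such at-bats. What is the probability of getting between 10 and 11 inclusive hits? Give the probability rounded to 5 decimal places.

X ~ Binomial(14, 0.21); P(10 ≤ X ≤ 11) = Σ C(14,k) p^k (1−p)^(14−k) over k:
  k=10: C(14,10)·0.21^10·0.79^4 = 0.0000650
  k=11: C(14,11)·0.21^11·0.79^3 = 0.0000063
Total = 0.0000713

0.00007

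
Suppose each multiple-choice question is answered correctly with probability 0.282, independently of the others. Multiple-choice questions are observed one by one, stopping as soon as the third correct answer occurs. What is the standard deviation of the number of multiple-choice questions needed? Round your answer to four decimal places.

5.2044

Y = total multiple-choice questions until the third success; negative binomial with r=3, p=0.282.
SD(Y) = √[r(1−p)/p²] = √(27.086163) = 5.204437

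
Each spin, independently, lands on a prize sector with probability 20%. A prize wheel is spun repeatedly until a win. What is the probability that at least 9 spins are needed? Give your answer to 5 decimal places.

0.16777

Y = number of spins to the first success; geometric, p = 0.20.
P(Y > 8) = P(first 8 all fail) = (1−p)^8 = 0.1677722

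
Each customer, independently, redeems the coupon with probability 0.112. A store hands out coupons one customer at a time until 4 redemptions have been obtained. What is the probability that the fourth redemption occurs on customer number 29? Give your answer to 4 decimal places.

0.0265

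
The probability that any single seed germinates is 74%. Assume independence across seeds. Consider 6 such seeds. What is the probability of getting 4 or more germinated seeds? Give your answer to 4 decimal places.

0.8144

X ~ Binomial(6, 0.74); P(X ≥ 4) = Σ C(6,k) p^k (1−p)^(6−k) over k:
  k=4: C(6,4)·0.74^4·0.26^2 = 0.304064
  k=5: C(6,5)·0.74^5·0.26^1 = 0.346165
  k=6: C(6,6)·0.74^6·0.26^0 = 0.164206
Total = 0.814435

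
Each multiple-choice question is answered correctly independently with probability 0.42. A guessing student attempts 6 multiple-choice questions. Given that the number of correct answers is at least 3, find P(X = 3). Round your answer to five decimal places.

0.58160

X ~ Binomial(6, 0.42). Want P(X=3 | X≥3) = P(X=3) / P(X≥3).
P(X=3) = C(6,3)·0.42^3·0.58^3 = 0.2891092
P(X≥3) = 1 − 0.0380687 − 0.1654019 − 0.2994345 = 0.4970949
Ratio = 0.2891092 / 0.4970949 = 0.5815975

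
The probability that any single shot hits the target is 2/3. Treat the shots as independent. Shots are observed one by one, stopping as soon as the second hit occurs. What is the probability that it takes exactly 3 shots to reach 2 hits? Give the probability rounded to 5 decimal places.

0.29630

Y = trial on which the second success occurs; negative binomial, r=2, p=0.666667.
P(Y=3) = C(2,1) · p^2 · (1−p)^1
= 2 · 0.44444 · 0.33333 = 0.2962963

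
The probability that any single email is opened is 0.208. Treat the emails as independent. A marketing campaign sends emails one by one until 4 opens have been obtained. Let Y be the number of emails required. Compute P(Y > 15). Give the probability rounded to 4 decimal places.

0.6180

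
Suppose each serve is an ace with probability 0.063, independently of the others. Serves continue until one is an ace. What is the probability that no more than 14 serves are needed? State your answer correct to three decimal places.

Y = number of serves to the first success; geometric, p = 0.063.
P(Y ≤ 14) = 1 − (1−p)^14 = 1 − 0.40212 = 0.59788

0.598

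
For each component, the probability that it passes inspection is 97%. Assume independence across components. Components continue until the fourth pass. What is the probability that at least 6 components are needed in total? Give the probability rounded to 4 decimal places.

Needing more than 5 components ⇔ fewer than 4 successes in the first 5. With X ~ Binomial(5, 0.97), P(Y > 5) = P(X ≤ 3).
  k=0: C(5,0)·0.97^0·0.03^5 = 0.000000
  k=1: C(5,1)·0.97^1·0.03^4 = 0.000004
  k=2: C(5,2)·0.97^2·0.03^3 = 0.000254
  k=3: C(5,3)·0.97^3·0.03^2 = 0.008214
P(X ≤ 3) = 0.008472

0.0085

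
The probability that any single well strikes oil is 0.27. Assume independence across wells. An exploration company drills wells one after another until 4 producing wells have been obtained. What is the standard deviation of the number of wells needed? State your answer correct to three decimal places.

Y = total wells until the fourth success; negative binomial with r=4, p=0.27.
SD(Y) = √[r(1−p)/p²] = √(40.05487) = 6.32889

6.329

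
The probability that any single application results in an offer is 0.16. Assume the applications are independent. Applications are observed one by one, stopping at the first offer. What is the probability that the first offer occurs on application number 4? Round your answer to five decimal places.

Geometric (trials to first success), p = 0.16.
P(Y = 4) = (1−p)^3 · p = 0.5927 · 0.16 = 0.0948326

0.09483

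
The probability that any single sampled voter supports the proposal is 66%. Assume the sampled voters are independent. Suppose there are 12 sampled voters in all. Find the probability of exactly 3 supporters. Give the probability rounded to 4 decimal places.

0.0038

X ~ Binomial(n=12, p=0.66).
P(X=3) = C(12,3) · p^3 · (1−p)^9
= 220 · 0.2875 · 6.0717e-05 = 0.003840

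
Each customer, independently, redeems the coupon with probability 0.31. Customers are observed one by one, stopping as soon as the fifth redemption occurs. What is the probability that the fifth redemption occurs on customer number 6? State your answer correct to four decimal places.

0.0099

Y = trial on which the fifth success occurs; negative binomial, r=5, p=0.31.
P(Y=6) = C(5,4) · p^5 · (1−p)^1
= 5 · 0.0028629 · 0.69 = 0.009877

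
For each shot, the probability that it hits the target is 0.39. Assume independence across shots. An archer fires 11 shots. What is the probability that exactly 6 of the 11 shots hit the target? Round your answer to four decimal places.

X ~ Binomial(n=11, p=0.39).
P(X=6) = C(11,6) · p^6 · (1−p)^5
= 462 · 0.0035187 · 0.08446 = 0.137303

0.1373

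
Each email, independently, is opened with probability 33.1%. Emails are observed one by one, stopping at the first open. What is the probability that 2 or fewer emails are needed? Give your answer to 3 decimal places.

0.552

Y = number of emails to the first success; geometric, p = 0.331.
P(Y ≤ 2) = 1 − (1−p)^2 = 1 − 0.44756 = 0.55244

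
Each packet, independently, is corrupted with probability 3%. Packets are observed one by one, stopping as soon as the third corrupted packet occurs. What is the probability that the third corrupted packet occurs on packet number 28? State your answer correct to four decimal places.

Y = trial on which the third success occurs; negative binomial, r=3, p=0.03.
P(Y=28) = C(27,2) · p^3 · (1−p)^25
= 351 · 2.7e-05 · 0.46697 = 0.004426

0.0044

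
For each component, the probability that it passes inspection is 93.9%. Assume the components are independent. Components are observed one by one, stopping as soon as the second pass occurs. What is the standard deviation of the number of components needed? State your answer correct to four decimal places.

Y = total components until the second success; negative binomial with r=2, p=0.939.
SD(Y) = √[r(1−p)/p²] = √(0.138366) = 0.371975

0.3720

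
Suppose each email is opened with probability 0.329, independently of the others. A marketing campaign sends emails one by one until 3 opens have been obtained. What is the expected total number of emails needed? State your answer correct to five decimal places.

9.11854

Y = total emails until the third success; negative binomial with r=3, p=0.329.
E[Y] = r / p = 3 / 0.329 = 9.1185410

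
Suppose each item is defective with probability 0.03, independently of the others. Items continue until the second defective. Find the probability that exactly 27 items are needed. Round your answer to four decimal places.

Y = trial on which the second success occurs; negative binomial, r=2, p=0.03.
P(Y=27) = C(26,1) · p^2 · (1−p)^25
= 26 · 0.0009 · 0.46697 = 0.010927

0.0109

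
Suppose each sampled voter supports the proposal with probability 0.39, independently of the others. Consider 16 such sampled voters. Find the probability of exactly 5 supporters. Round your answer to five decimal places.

X ~ Binomial(n=16, p=0.39).
P(X=5) = C(16,5) · p^5 · (1−p)^11
= 4368 · 0.0090224 · 0.0043514 = 0.1714880

0.17149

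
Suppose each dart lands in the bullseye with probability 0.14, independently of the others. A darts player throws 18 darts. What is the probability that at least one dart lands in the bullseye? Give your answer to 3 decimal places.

0.934

P(at least one) = 1 − P(none) = 1 − (1 − 0.14)^18
= 1 − 0.06622 = 0.93378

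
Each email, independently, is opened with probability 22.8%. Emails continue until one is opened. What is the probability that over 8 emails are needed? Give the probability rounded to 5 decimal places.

0.12616

Y = number of emails to the first success; geometric, p = 0.228.
P(Y > 8) = P(first 8 all fail) = (1−p)^8 = 0.1261649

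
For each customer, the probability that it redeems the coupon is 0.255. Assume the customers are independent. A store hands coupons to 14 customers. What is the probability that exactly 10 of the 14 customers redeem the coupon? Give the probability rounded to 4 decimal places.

0.0004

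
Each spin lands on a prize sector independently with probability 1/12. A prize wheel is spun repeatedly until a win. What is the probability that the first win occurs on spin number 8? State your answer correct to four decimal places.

0.0453

Geometric (trials to first success), p = 0.083333.
P(Y = 8) = (1−p)^7 · p = 0.54385 · 0.083333 = 0.045321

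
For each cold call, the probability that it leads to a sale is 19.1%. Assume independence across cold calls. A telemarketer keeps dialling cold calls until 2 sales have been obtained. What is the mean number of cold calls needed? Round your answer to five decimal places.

Y = total cold calls until the second success; negative binomial with r=2, p=0.191.
E[Y] = r / p = 2 / 0.191 = 10.4712042

10.47120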